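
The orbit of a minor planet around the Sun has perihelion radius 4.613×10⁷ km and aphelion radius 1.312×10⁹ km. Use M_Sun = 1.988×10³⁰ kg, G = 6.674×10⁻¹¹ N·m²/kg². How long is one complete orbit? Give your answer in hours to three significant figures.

T ≈ 84800 hours

μ = GM = 6.674×10⁻¹¹ × 1.988×10³⁰ = 1.327×10²⁰ m³/s².
Semi-major axis a = (r_p + r_a)/2 = (4.6130×10⁷ + 1.3120×10⁹)/2 = 6.7906×10⁸ km = 6.791×10¹¹ m.
By Kepler's third law T = 2π√(a³/μ) = 2π × 4.858×10⁷ = 3.052×10⁸ s.
= 84790 hours.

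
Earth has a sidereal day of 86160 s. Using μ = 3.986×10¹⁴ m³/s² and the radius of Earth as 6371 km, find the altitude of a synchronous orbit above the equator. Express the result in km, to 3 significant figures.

A synchronous orbit has period T, so by Kepler's third law a = (μT²/4π²)^(1/3).
μT²/4π² = 3.986×10¹⁴ × (8.616×10⁴)² / 39.48 = 7.495×10²² m³.
a = 4.216×10⁷ m = 42163 km.
Altitude h = a − R = 42163 − 6371 = 35792 km.

h_sync ≈ 35800 km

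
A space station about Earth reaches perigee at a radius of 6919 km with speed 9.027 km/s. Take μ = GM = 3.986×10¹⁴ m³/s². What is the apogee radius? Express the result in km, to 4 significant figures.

r_p = 6.919×10⁶ m.
Specific energy ε = v²/2 − μ/r = -1.687×10⁷ J/kg, so a = −μ/(2ε) = 1.182×10⁷ m.
The apsides satisfy r_p + r_a = 2a, so the apogee radius is 2a − r_p = 1.671×10⁷ m = 16714 km.

apogee radius ≈ 16710 km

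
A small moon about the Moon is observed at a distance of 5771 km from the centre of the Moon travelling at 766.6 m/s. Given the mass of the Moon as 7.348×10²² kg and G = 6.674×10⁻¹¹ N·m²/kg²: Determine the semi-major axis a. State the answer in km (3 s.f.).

μ = GM = 6.674×10⁻¹¹ × 7.348×10²² = 4.904×10¹² m³/s².
r = 5.771×10⁶ m.
Specific orbital energy ε = v²/2 − μ/r = (766.6)²/2 − 4.904×10¹²/5.771×10⁶ = -5.559×10⁵ J/kg.
Since ε = −μ/(2a), a = −μ/(2ε) = 4.411×10⁶ m = 4410.6 km.

a ≈ 4410 km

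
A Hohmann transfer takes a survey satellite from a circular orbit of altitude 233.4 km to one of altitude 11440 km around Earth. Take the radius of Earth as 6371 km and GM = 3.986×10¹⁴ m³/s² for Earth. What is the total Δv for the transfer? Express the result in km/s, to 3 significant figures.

r₁ = 6371 + 233.4 = 6604.4 km = 6.6044×10⁶ m.
r₂ = 6371 + 11440 = 17811 km = 1.7811×10⁷ m.
Transfer ellipse a_t = (r₁ + r₂)/2 = 1.221×10⁷ m.
At r₁: circular v_c1 = √(μ/r₁) = 7769 m/s; transfer-perigee v_p = √[μ(2/r₁ − 1/a_t)] = 9384 m/s.
Δv₁ = v_p − v_c1 = 1615 m/s.
At r₂: circular v_c2 = √(μ/r₂) = 4731 m/s; transfer-apogee v_a = √[μ(2/r₂ − 1/a_t)] = 3480 m/s.
Δv₂ = v_c2 − v_a = 1251 m/s.
Total Δv = Δv₁ + Δv₂ = 2866 m/s = 2.866 km/s.

Δv_total ≈ 2.87 km/s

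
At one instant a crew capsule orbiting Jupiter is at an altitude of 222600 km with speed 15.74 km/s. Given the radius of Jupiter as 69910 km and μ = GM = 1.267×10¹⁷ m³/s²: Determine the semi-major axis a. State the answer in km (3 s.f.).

r = 69910 + 222600 = 2.9251×10⁵ km = 2.925×10⁸ m.
Specific orbital energy ε = v²/2 − μ/r = (15740)²/2 − 1.267×10¹⁷/2.925×10⁸ = -3.093×10⁸ J/kg.
Since ε = −μ/(2a), a = −μ/(2ε) = 2.048×10⁸ m = 2.0483×10⁵ km.

a ≈ 2.05×10⁵ km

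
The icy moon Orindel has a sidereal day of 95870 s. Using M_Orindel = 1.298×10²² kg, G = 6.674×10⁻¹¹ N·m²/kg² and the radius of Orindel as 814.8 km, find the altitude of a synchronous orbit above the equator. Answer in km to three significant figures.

μ = GM = 6.674×10⁻¹¹ × 1.298×10²² = 8.663×10¹¹ m³/s².
A synchronous orbit has period T, so by Kepler's third law a = (μT²/4π²)^(1/3).
μT²/4π² = 8.663×10¹¹ × (9.587×10⁴)² / 39.48 = 2.017×10²⁰ m³.
a = 5.864×10⁶ m = 5864.4 km.
Altitude h = a − R = 5864.4 − 814.8 = 5049.6 km.

h_sync ≈ 5050 km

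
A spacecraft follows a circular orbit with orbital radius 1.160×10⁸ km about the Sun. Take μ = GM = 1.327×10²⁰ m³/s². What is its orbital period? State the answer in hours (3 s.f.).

r = 1.160×10⁸ km = 1.160×10¹¹ m.
Kepler's third law: T = 2π√(r³/μ) = 2π√((1.160×10¹¹)³ / 1.327×10²⁰).
r³/μ = 1.176×10¹³ s², so T = 2π × 3.430×10⁶ = 2.155×10⁷ s.
Converting: 2.155×10⁷ s ÷ 3600 = 5986 hours.

T ≈ 5990 hours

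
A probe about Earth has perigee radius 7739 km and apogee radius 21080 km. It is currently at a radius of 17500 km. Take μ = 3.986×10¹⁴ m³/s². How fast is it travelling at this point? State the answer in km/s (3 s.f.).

Semi-major axis a = (r_p + r_a)/2 = 14410 km = 1.441×10⁷ m.
Vis-viva: v² = μ(2/r − 1/a) = 3.986×10¹⁴ × (1.143×10⁻⁷ − 6.940×10⁻⁸) = 1.789×10⁷ m²/s².
v = 4230 m/s = 4.230 km/s.

v ≈ 4.23 km/s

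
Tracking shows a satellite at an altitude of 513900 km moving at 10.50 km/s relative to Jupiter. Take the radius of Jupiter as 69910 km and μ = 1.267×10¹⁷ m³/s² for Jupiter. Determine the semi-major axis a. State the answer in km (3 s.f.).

a ≈ 3.91×10⁵ km

r = 69910 + 513900 = 5.8381×10⁵ km = 5.838×10⁸ m.
Specific orbital energy ε = v²/2 − μ/r = (10500)²/2 − 1.267×10¹⁷/5.838×10⁸ = -1.619×10⁸ J/kg.
Since ε = −μ/(2a), a = −μ/(2ε) = 3.913×10⁸ m = 3.9130×10⁵ km.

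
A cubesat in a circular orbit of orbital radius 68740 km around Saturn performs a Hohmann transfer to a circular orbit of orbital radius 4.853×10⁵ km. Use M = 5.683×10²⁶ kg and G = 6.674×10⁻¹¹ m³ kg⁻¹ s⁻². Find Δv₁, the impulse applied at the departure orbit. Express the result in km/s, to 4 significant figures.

Δv ≈ 7.601 km/s

μ = GM = 6.674×10⁻¹¹ × 5.683×10²⁶ = 3.793×10¹⁶ m³/s².
r₁ = 68740 km = 6.874×10⁷ m.
r₂ = 4.853×10⁵ km = 4.853×10⁸ m.
Transfer ellipse a_t = (r₁ + r₂)/2 = 2.770×10⁸ m.
At r₁: circular v_c1 = √(μ/r₁) = 23490 m/s; transfer-perikrone v_p = √[μ(2/r₁ − 1/a_t)] = 31090 m/s.
Δv₁ = v_p − v_c1 = 7601 m/s.
= 7.601 km/s.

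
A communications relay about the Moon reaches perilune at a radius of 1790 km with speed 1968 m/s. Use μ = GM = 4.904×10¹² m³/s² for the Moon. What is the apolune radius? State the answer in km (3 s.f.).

r_p = 1.790×10⁶ m.
Specific energy ε = v²/2 − μ/r = -8.032×10⁵ J/kg, so a = −μ/(2ε) = 3.053×10⁶ m.
The apsides satisfy r_p + r_a = 2a, so the apolune radius is 2a − r_p = 4.316×10⁶ m = 4315.9 km.

apolune radius ≈ 4320 km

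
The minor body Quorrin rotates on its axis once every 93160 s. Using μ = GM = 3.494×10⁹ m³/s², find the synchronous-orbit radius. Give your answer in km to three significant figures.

A synchronous orbit has period T, so by Kepler's third law a = (μT²/4π²)^(1/3).
μT²/4π² = 3.494×10⁹ × (9.316×10⁴)² / 39.48 = 7.681×10¹⁷ m³.
a = 9.158×10⁵ m = 915.81 km.

r_sync ≈ 916 km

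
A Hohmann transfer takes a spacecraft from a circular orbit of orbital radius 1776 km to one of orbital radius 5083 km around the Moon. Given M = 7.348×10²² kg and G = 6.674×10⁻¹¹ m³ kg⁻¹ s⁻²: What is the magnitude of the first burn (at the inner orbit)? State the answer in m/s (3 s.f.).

μ = GM = 6.674×10⁻¹¹ × 7.348×10²² = 4.904×10¹² m³/s².
r₁ = 1776 km = 1.776×10⁶ m.
r₂ = 5083 km = 5.083×10⁶ m.
Transfer ellipse a_t = (r₁ + r₂)/2 = 3.430×10⁶ m.
At r₁: circular v_c1 = √(μ/r₁) = 1662 m/s; transfer-perilune v_p = √[μ(2/r₁ − 1/a_t)] = 2023 m/s.
Δv₁ = v_p − v_c1 = 361.3 m/s.

Δv ≈ 361 m/s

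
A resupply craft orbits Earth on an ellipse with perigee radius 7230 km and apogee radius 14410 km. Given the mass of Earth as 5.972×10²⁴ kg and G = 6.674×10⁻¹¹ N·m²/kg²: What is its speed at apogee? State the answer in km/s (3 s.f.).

μ = GM = 6.674×10⁻¹¹ × 5.972×10²⁴ = 3.986×10¹⁴ m³/s².
Semi-major axis a = (r_p + r_a)/2 = 10820 km = 1.082×10⁷ m.
Vis-viva: v² = μ(2/r − 1/a) = 3.986×10¹⁴ × (1.388×10⁻⁷ − 9.242×10⁻⁸) = 1.848×10⁷ m²/s².
v = 4299 m/s = 4.299 km/s.

v ≈ 4.30 km/s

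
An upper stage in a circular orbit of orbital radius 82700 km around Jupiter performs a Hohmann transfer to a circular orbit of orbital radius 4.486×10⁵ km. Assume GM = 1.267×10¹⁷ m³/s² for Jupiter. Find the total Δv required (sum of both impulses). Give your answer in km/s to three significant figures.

Δv_total ≈ 19.2 km/s

r₁ = 82700 km = 8.270×10⁷ m.
r₂ = 4.486×10⁵ km = 4.486×10⁸ m.
Transfer ellipse a_t = (r₁ + r₂)/2 = 2.656×10⁸ m.
At r₁: circular v_c1 = √(μ/r₁) = 39140 m/s; transfer-perijove v_p = √[μ(2/r₁ − 1/a_t)] = 50860 m/s.
Δv₁ = v_p − v_c1 = 11720 m/s.
At r₂: circular v_c2 = √(μ/r₂) = 16810 m/s; transfer-apojove v_a = √[μ(2/r₂ − 1/a_t)] = 9377 m/s.
Δv₂ = v_c2 − v_a = 7429 m/s.
Total Δv = Δv₁ + Δv₂ = 19150 m/s = 19.15 km/s.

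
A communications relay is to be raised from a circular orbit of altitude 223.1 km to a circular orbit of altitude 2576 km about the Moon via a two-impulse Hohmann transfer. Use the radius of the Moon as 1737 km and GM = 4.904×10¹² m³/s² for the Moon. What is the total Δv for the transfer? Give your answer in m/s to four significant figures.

r₁ = 1737 + 223.1 = 1960.1 km = 1.9601×10⁶ m.
r₂ = 1737 + 2576 = 4313.0 km = 4.3130×10⁶ m.
Transfer ellipse a_t = (r₁ + r₂)/2 = 3.137×10⁶ m.
At r₁: circular v_c1 = √(μ/r₁) = 1582 m/s; transfer-perilune v_p = √[μ(2/r₁ − 1/a_t)] = 1855 m/s.
Δv₁ = v_p − v_c1 = 273.1 m/s.
At r₂: circular v_c2 = √(μ/r₂) = 1066 m/s; transfer-apolune v_a = √[μ(2/r₂ − 1/a_t)] = 842.9 m/s.
Δv₂ = v_c2 − v_a = 223.4 m/s.
Total Δv = Δv₁ + Δv₂ = 496.4 m/s.

Δv_total ≈ 496.4 m/s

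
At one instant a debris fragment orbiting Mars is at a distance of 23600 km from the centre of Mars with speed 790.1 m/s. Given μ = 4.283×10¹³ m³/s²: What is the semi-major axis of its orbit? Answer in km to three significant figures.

r = 2.360×10⁷ m.
Vis-viva rearranged: 1/a = 2/r − v²/μ = 8.475×10⁻⁸ − 1.458×10⁻⁸ = 7.017×10⁻⁸ m⁻¹.
a = 1.425×10⁷ m = 14251 km.

a ≈ 14300 km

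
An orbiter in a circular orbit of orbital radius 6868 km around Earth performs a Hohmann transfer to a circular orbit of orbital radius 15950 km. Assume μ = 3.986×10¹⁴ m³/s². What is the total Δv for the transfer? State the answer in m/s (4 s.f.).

r₁ = 6868 km = 6.868×10⁶ m.
r₂ = 15950 km = 1.595×10⁷ m.
Transfer ellipse a_t = (r₁ + r₂)/2 = 1.141×10⁷ m.
At r₁: circular v_c1 = √(μ/r₁) = 7618 m/s; transfer-perigee v_p = √[μ(2/r₁ − 1/a_t)] = 9008 m/s.
Δv₁ = v_p − v_c1 = 1389 m/s.
At r₂: circular v_c2 = √(μ/r₂) = 4999 m/s; transfer-apogee v_a = √[μ(2/r₂ − 1/a_t)] = 3879 m/s.
Δv₂ = v_c2 − v_a = 1120 m/s.
Total Δv = Δv₁ + Δv₂ = 2510 m/s.

Δv_total ≈ 2510 m/s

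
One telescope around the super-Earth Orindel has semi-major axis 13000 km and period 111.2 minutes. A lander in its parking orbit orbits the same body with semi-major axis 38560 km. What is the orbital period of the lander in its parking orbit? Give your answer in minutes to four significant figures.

T₂ ≈ 568.1 minutes

Kepler's third law: T² ∝ a³, so T₂ = T₁ (a₂/a₁)^(3/2).
a₂/a₁ = 2.966, (a₂/a₁)^(3/2) = 5.108.
T₂ = 111.2 × 5.108 = 568.1 minutes.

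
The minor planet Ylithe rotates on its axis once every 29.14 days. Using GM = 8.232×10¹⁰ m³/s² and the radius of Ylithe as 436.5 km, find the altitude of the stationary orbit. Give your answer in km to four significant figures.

T = 29.14 days = 2.518×10⁶ s.
A synchronous orbit has period T, so by Kepler's third law a = (μT²/4π²)^(1/3).
μT²/4π² = 8.232×10¹⁰ × (2.518×10⁶)² / 39.48 = 1.322×10²² m³.
a = 2.364×10⁷ m = 23644 km.
Altitude h = a − R = 23644 − 436.5 = 23207 km.

h_sync ≈ 23210 km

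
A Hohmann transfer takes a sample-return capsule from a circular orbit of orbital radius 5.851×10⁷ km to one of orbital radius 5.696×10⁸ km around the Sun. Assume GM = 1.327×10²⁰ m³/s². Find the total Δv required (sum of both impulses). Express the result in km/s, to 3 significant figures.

Δv_total ≈ 25.2 km/s

r₁ = 5.851×10⁷ km = 5.851×10¹⁰ m.
r₂ = 5.696×10⁸ km = 5.696×10¹¹ m.
Transfer ellipse a_t = (r₁ + r₂)/2 = 3.141×10¹¹ m.
At r₁: circular v_c1 = √(μ/r₁) = 47620 m/s; transfer-perihelion v_p = √[μ(2/r₁ − 1/a_t)] = 64140 m/s.
Δv₁ = v_p − v_c1 = 16510 m/s.
At r₂: circular v_c2 = √(μ/r₂) = 15260 m/s; transfer-aphelion v_a = √[μ(2/r₂ − 1/a_t)] = 6588 m/s.
Δv₂ = v_c2 − v_a = 8675 m/s.
Total Δv = Δv₁ + Δv₂ = 25190 m/s = 25.19 km/s.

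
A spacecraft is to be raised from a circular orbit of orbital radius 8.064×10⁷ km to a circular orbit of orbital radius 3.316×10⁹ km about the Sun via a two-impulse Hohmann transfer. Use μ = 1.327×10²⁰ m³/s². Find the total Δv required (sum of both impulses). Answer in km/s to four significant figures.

r₁ = 8.064×10⁷ km = 8.064×10¹⁰ m.
r₂ = 3.316×10⁹ km = 3.316×10¹² m.
Transfer ellipse a_t = (r₁ + r₂)/2 = 1.698×10¹² m.
At r₁: circular v_c1 = √(μ/r₁) = 40570 m/s; transfer-perihelion v_p = √[μ(2/r₁ − 1/a_t)] = 56680 m/s.
Δv₁ = v_p − v_c1 = 16120 m/s.
At r₂: circular v_c2 = √(μ/r₂) = 6326 m/s; transfer-aphelion v_a = √[μ(2/r₂ − 1/a_t)] = 1378 m/s.
Δv₂ = v_c2 − v_a = 4948 m/s.
Total Δv = Δv₁ + Δv₂ = 21070 m/s = 21.07 km/s.

Δv_total ≈ 21.07 km/s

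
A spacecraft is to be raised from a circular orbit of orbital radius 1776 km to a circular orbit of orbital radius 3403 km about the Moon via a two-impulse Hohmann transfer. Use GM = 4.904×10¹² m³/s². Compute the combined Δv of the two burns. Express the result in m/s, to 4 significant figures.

r₁ = 1776 km = 1.776×10⁶ m.
r₂ = 3403 km = 3.403×10⁶ m.
Transfer ellipse a_t = (r₁ + r₂)/2 = 2.590×10⁶ m.
At r₁: circular v_c1 = √(μ/r₁) = 1662 m/s; transfer-perilune v_p = √[μ(2/r₁ − 1/a_t)] = 1905 m/s.
Δv₁ = v_p − v_c1 = 243.2 m/s.
At r₂: circular v_c2 = √(μ/r₂) = 1200 m/s; transfer-apolune v_a = √[μ(2/r₂ − 1/a_t)] = 994.2 m/s.
Δv₂ = v_c2 − v_a = 206.3 m/s.
Total Δv = Δv₁ + Δv₂ = 449.5 m/s.

Δv_total ≈ 449.5 m/s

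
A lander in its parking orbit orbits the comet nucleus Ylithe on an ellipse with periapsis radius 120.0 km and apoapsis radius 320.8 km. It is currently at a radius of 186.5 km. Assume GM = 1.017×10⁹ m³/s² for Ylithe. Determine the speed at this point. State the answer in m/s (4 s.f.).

v ≈ 79.32 m/s

Semi-major axis a = (r_p + r_a)/2 = 220.40 km = 2.204×10⁵ m.
Vis-viva: v² = μ(2/r − 1/a) = 1.017×10⁹ × (1.072×10⁻⁵ − 4.537×10⁻⁶) = 6.292×10³ m²/s².
v = 79.32 m/s.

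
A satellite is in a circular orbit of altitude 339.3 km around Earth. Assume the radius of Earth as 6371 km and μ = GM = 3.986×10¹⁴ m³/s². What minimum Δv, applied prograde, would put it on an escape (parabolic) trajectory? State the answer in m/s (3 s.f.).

Δv ≈ 3190 m/s

r = 6371 + 339.3 = 6710.3 km = 6.7103×10⁶ m.
Circular speed v_c = √(μ/r) = 7707 m/s.
Escape speed v_esc = √(2μ/r) = √2 × v_c = 10900 m/s.
Δv = v_esc − v_c = 3192 m/s.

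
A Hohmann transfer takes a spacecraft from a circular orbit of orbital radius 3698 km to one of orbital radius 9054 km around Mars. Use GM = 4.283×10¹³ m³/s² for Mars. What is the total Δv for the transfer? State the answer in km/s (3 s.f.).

r₁ = 3698 km = 3.698×10⁶ m.
r₂ = 9054 km = 9.054×10⁶ m.
Transfer ellipse a_t = (r₁ + r₂)/2 = 6.376×10⁶ m.
At r₁: circular v_c1 = √(μ/r₁) = 3403 m/s; transfer-periapsis v_p = √[μ(2/r₁ − 1/a_t)] = 4055 m/s.
Δv₁ = v_p − v_c1 = 652.2 m/s.
At r₂: circular v_c2 = √(μ/r₂) = 2175 m/s; transfer-apoapsis v_a = √[μ(2/r₂ − 1/a_t)] = 1656 m/s.
Δv₂ = v_c2 − v_a = 518.6 m/s.
Total Δv = Δv₁ + Δv₂ = 1171 m/s = 1.171 km/s.

Δv_total ≈ 1.17 km/s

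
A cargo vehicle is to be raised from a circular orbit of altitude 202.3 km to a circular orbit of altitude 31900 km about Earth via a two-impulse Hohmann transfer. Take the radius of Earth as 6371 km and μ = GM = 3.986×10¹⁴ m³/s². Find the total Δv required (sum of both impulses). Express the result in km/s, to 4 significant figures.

Δv_total ≈ 3.866 km/s

r₁ = 6371 + 202.3 = 6573.3 km = 6.5733×10⁶ m.
r₂ = 6371 + 31900 = 38271 km = 3.8271×10⁷ m.
Transfer ellipse a_t = (r₁ + r₂)/2 = 2.242×10⁷ m.
At r₁: circular v_c1 = √(μ/r₁) = 7787 m/s; transfer-perigee v_p = √[μ(2/r₁ − 1/a_t)] = 10170 m/s.
Δv₁ = v_p − v_c1 = 2386 m/s.
At r₂: circular v_c2 = √(μ/r₂) = 3227 m/s; transfer-apogee v_a = √[μ(2/r₂ − 1/a_t)] = 1747 m/s.
Δv₂ = v_c2 − v_a = 1480 m/s.
Total Δv = Δv₁ + Δv₂ = 3866 m/s = 3.866 km/s.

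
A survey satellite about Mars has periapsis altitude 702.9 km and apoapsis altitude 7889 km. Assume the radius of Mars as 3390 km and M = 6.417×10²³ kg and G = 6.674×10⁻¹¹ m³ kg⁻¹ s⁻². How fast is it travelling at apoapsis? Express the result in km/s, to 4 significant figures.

μ = GM = 6.674×10⁻¹¹ × 6.417×10²³ = 4.283×10¹³ m³/s².
r_p = 3390 + 702.9 = 4092.9 km = 4.0929×10⁶ m.
r_a = 3390 + 7889 = 11279 km = 1.1279×10⁷ m.
Semi-major axis a = (r_p + r_a)/2 = 7685.9 km = 7.686×10⁶ m.
Vis-viva: v² = μ(2/r − 1/a) = 4.283×10¹³ × (1.773×10⁻⁷ − 1.301×10⁻⁷) = 2.022×10⁶ m²/s².
v = 1422 m/s = 1.422 km/s.

v ≈ 1.422 km/s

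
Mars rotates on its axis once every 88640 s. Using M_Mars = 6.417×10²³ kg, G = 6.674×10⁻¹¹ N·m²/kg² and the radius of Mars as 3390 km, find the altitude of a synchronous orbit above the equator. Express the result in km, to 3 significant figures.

μ = GM = 6.674×10⁻¹¹ × 6.417×10²³ = 4.283×10¹³ m³/s².
A synchronous orbit has period T, so by Kepler's third law a = (μT²/4π²)^(1/3).
μT²/4π² = 4.283×10¹³ × (8.864×10⁴)² / 39.48 = 8.524×10²¹ m³.
a = 2.043×10⁷ m = 20427 km.
Altitude h = a − R = 20427 − 3390 = 17037 km.

h_sync ≈ 17000 km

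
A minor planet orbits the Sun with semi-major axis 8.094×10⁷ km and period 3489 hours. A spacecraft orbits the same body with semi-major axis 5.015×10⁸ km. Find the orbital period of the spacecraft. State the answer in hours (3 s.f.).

Kepler's third law: T² ∝ a³, so T₂ = T₁ (a₂/a₁)^(3/2).
a₂/a₁ = 6.196, (a₂/a₁)^(3/2) = 15.42.
T₂ = 3489 × 15.42 = 53810 hours.

T₂ ≈ 53800 hours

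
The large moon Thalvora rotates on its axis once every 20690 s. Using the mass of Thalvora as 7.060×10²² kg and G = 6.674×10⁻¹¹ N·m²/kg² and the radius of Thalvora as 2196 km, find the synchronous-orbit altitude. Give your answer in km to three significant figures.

μ = GM = 6.674×10⁻¹¹ × 7.060×10²² = 4.712×10¹² m³/s².
A synchronous orbit has period T, so by Kepler's third law a = (μT²/4π²)^(1/3).
μT²/4π² = 4.712×10¹² × (2.069×10⁴)² / 39.48 = 5.109×10¹⁹ m³.
a = 3.711×10⁶ m = 3710.7 km.
Altitude h = a − R = 3710.7 − 2196 = 1514.7 km.

h_sync ≈ 1510 km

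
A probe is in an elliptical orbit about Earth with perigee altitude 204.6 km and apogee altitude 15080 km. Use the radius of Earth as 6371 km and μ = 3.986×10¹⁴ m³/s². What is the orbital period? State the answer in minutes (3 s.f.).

T ≈ 275 minutes

r_p = 6371 + 204.6 = 6575.6 km = 6.5756×10⁶ m.
r_a = 6371 + 15080 = 21451 km = 2.1451×10⁷ m.
Semi-major axis a = (r_p + r_a)/2 = (6575.6 + 21451)/2 = 14013 km = 1.401×10⁷ m.
By Kepler's third law T = 2π√(a³/μ) = 2π × 2.627×10³ = 1.651×10⁴ s.
= 275.2 minutes.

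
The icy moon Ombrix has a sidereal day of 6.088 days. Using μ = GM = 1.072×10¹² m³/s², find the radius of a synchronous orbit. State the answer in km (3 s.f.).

r_sync ≈ 19600 km

T = 6.088 days = 5.260×10⁵ s.
A synchronous orbit has period T, so by Kepler's third law a = (μT²/4π²)^(1/3).
μT²/4π² = 1.072×10¹² × (5.260×10⁵)² / 39.48 = 7.513×10²¹ m³.
a = 1.959×10⁷ m = 19586 km.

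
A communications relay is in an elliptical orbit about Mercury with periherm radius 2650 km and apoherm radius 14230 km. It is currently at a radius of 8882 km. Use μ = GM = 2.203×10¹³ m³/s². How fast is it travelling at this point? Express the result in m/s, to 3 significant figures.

v ≈ 1530 m/s

Semi-major axis a = (r_p + r_a)/2 = 8440.0 km = 8.440×10⁶ m.
Vis-viva: v² = μ(2/r − 1/a) = 2.203×10¹³ × (2.252×10⁻⁷ − 1.185×10⁻⁷) = 2.350×10⁶ m²/s².
v = 1533 m/s.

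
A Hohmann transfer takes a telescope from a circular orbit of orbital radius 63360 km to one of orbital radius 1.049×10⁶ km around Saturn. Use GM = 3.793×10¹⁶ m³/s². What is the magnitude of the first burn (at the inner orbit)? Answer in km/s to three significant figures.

r₁ = 63360 km = 6.336×10⁷ m.
r₂ = 1.049×10⁶ km = 1.049×10⁹ m.
Transfer ellipse a_t = (r₁ + r₂)/2 = 5.562×10⁸ m.
At r₁: circular v_c1 = √(μ/r₁) = 24470 m/s; transfer-perikrone v_p = √[μ(2/r₁ − 1/a_t)] = 33600 m/s.
Δv₁ = v_p − v_c1 = 9135 m/s.
= 9.135 km/s.

Δv ≈ 9.13 km/s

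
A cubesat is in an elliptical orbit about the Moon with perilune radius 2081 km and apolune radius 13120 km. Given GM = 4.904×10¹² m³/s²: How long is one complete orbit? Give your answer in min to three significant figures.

Semi-major axis a = (r_p + r_a)/2 = (2081.0 + 13120)/2 = 7600.5 km = 7.600×10⁶ m.
By Kepler's third law T = 2π√(a³/μ) = 2π × 9.462×10³ = 5.945×10⁴ s.
= 990.9 min.

T ≈ 991 min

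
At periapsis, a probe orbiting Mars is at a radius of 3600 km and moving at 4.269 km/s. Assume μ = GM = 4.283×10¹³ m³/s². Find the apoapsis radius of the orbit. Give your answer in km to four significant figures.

r_p = 3.600×10⁶ m.
Specific energy ε = v²/2 − μ/r = -2.785×10⁶ J/kg, so a = −μ/(2ε) = 7.689×10⁶ m.
The apsides satisfy r_p + r_a = 2a, so the apoapsis radius is 2a − r_p = 1.178×10⁷ m = 11779 km.

apoapsis radius ≈ 11780 km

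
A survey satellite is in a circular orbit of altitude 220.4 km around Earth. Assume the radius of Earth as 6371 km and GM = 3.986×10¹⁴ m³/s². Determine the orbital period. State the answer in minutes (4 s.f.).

r = 6371 + 220.4 = 6591.4 km = 6.5914×10⁶ m.
Kepler's third law: T = 2π√(r³/μ) = 2π√((6.591×10⁶)³ / 3.986×10¹⁴).
r³/μ = 7.184×10⁵ s², so T = 2π × 8.476×10² = 5.326×10³ s.
Converting: 5.326×10³ s ÷ 60.00 = 88.76 minutes.

T ≈ 88.76 minutes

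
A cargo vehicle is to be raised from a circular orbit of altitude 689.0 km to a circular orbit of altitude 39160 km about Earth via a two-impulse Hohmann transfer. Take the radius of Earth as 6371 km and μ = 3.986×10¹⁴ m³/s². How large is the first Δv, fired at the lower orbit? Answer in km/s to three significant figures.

Δv ≈ 2.37 km/s

r₁ = 6371 + 689.0 = 7060.0 km = 7.0600×10⁶ m.
r₂ = 6371 + 39160 = 45531 km = 4.5531×10⁷ m.
Transfer ellipse a_t = (r₁ + r₂)/2 = 2.630×10⁷ m.
At r₁: circular v_c1 = √(μ/r₁) = 7514 m/s; transfer-perigee v_p = √[μ(2/r₁ − 1/a_t)] = 9887 m/s.
Δv₁ = v_p − v_c1 = 2373 m/s.
= 2.373 km/s.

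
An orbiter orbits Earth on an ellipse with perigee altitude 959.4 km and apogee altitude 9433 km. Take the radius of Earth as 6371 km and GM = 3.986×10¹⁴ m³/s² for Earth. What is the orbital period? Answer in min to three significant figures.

r_p = 6371 + 959.4 = 7330.4 km = 7.3304×10⁶ m.
r_a = 6371 + 9433 = 15804 km = 1.5804×10⁷ m.
Semi-major axis a = (r_p + r_a)/2 = (7330.4 + 15804)/2 = 11567 km = 1.157×10⁷ m.
By Kepler's third law T = 2π√(a³/μ) = 2π × 1.970×10³ = 1.238×10⁴ s.
= 206.3 min.

T ≈ 206 min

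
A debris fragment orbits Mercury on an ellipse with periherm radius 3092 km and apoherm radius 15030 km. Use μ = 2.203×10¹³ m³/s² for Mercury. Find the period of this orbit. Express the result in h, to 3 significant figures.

Semi-major axis a = (r_p + r_a)/2 = (3092.0 + 15030)/2 = 9061.0 km = 9.061×10⁶ m.
By Kepler's third law T = 2π√(a³/μ) = 2π × 5.811×10³ = 3.651×10⁴ s.
= 10.14 h.

T ≈ 10.1 h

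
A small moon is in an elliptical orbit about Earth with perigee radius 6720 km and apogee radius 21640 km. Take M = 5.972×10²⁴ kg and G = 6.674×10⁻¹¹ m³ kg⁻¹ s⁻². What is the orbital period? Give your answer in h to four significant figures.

μ = GM = 6.674×10⁻¹¹ × 5.972×10²⁴ = 3.986×10¹⁴ m³/s².
Semi-major axis a = (r_p + r_a)/2 = (6720.0 + 21640)/2 = 14180 km = 1.418×10⁷ m.
By Kepler's third law T = 2π√(a³/μ) = 2π × 2.675×10³ = 1.681×10⁴ s.
= 4.668 h.

T ≈ 4.668 h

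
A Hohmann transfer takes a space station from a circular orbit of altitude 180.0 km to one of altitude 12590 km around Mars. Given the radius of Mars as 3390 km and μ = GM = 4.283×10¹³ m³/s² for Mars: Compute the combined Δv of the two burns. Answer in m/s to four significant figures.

Δv_total ≈ 1613 m/s

r₁ = 3390 + 180.0 = 3570.0 km = 3.5700×10⁶ m.
r₂ = 3390 + 12590 = 15980 km = 1.5980×10⁷ m.
Transfer ellipse a_t = (r₁ + r₂)/2 = 9.775×10⁶ m.
At r₁: circular v_c1 = √(μ/r₁) = 3464 m/s; transfer-periapsis v_p = √[μ(2/r₁ − 1/a_t)] = 4429 m/s.
Δv₁ = v_p − v_c1 = 964.9 m/s.
At r₂: circular v_c2 = √(μ/r₂) = 1637 m/s; transfer-apoapsis v_a = √[μ(2/r₂ − 1/a_t)] = 989.4 m/s.
Δv₂ = v_c2 − v_a = 647.8 m/s.
Total Δv = Δv₁ + Δv₂ = 1613 m/s.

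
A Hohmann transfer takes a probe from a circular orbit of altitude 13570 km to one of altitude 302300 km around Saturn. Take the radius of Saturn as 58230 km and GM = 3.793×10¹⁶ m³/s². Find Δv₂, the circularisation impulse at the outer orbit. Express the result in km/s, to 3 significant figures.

r₁ = 58230 + 13570 = 71800 km = 7.1800×10⁷ m.
r₂ = 58230 + 302300 = 360530 km = 3.6053×10⁸ m.
Transfer ellipse a_t = (r₁ + r₂)/2 = 2.162×10⁸ m.
At r₁: circular v_c1 = √(μ/r₁) = 22980 m/s; transfer-perikrone v_p = √[μ(2/r₁ − 1/a_t)] = 29680 m/s.
At r₂: circular v_c2 = √(μ/r₂) = 10260 m/s; transfer-apokrone v_a = √[μ(2/r₂ − 1/a_t)] = 5911 m/s.
Δv₂ = v_c2 − v_a = 4346 m/s.
= 4.346 km/s.

Δv ≈ 4.35 km/s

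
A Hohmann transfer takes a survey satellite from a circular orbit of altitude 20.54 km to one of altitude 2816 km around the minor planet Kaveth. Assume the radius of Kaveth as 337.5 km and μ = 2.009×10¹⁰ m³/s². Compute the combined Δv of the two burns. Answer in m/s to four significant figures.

r₁ = 337.5 + 20.54 = 358.04 km = 3.5804×10⁵ m.
r₂ = 337.5 + 2816 = 3153.5 km = 3.1535×10⁶ m.
Transfer ellipse a_t = (r₁ + r₂)/2 = 1.756×10⁶ m.
At r₁: circular v_c1 = √(μ/r₁) = 236.9 m/s; transfer-periapsis v_p = √[μ(2/r₁ − 1/a_t)] = 317.5 m/s.
Δv₁ = v_p − v_c1 = 80.58 m/s.
At r₂: circular v_c2 = √(μ/r₂) = 79.82 m/s; transfer-apoapsis v_a = √[μ(2/r₂ − 1/a_t)] = 36.04 m/s.
Δv₂ = v_c2 − v_a = 43.77 m/s.
Total Δv = Δv₁ + Δv₂ = 124.4 m/s.

Δv_total ≈ 124.4 m/s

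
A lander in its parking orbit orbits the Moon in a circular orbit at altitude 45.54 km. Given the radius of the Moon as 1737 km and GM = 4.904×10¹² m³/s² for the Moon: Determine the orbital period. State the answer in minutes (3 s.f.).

T ≈ 113 minutes

r = 1737 + 45.54 = 1782.5 km = 1.7825×10⁶ m.
Kepler's third law: T = 2π√(r³/μ) = 2π√((1.783×10⁶)³ / 4.904×10¹²).
r³/μ = 1.155×10⁶ s², so T = 2π × 1.075×10³ = 6.752×10³ s.
Converting: 6.752×10³ s ÷ 60.00 = 112.5 minutes.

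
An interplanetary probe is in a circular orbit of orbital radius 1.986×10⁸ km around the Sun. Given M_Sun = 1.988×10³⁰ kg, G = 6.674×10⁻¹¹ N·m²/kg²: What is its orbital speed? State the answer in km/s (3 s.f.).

v ≈ 25.8 km/s

μ = GM = 6.674×10⁻¹¹ × 1.988×10³⁰ = 1.327×10²⁰ m³/s².
r = 1.986×10⁸ km = 1.986×10¹¹ m.
For a circular orbit v = √(μ/r) = √(1.327×10²⁰ / 1.986×10¹¹) = √(6.681×10⁸) = 25850 m/s.
That is 25.85 km/s.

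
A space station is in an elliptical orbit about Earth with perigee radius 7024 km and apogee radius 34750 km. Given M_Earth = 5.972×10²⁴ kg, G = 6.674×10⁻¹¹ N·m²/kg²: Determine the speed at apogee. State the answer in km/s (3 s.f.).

μ = GM = 6.674×10⁻¹¹ × 5.972×10²⁴ = 3.986×10¹⁴ m³/s².
Semi-major axis a = (r_p + r_a)/2 = 20887 km = 2.089×10⁷ m.
Vis-viva: v² = μ(2/r − 1/a) = 3.986×10¹⁴ × (5.755×10⁻⁸ − 4.788×10⁻⁸) = 3.857×10⁶ m²/s².
v = 1964 m/s = 1.964 km/s.

v ≈ 1.96 km/s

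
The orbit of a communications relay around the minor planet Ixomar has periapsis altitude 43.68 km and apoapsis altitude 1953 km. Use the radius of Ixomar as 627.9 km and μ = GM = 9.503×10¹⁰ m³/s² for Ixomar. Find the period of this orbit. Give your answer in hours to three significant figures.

r_p = 627.9 + 43.68 = 671.58 km = 6.7158×10⁵ m.
r_a = 627.9 + 1953 = 2580.9 km = 2.5809×10⁶ m.
Semi-major axis a = (r_p + r_a)/2 = (671.58 + 2580.9)/2 = 1626.2 km = 1.626×10⁶ m.
By Kepler's third law T = 2π√(a³/μ) = 2π × 6.727×10³ = 4.227×10⁴ s.
= 11.74 hours.

T ≈ 11.7 hours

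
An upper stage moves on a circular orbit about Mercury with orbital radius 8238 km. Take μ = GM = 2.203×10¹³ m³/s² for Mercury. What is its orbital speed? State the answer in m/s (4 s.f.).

v ≈ 1635 m/s

r = 8238 km = 8.238×10⁶ m.
For a circular orbit v = √(μ/r) = √(2.203×10¹³ / 8.238×10⁶) = √(2.674×10⁶) = 1635 m/s.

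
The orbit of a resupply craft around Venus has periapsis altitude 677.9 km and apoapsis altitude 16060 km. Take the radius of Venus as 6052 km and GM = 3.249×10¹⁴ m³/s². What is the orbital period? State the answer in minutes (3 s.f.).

T ≈ 318 minutes

r_p = 6052 + 677.9 = 6729.9 km = 6.7299×10⁶ m.
r_a = 6052 + 16060 = 22112 km = 2.2112×10⁷ m.
Semi-major axis a = (r_p + r_a)/2 = (6729.9 + 22112)/2 = 14421 km = 1.442×10⁷ m.
By Kepler's third law T = 2π√(a³/μ) = 2π × 3.038×10³ = 1.909×10⁴ s.
= 318.2 minutes.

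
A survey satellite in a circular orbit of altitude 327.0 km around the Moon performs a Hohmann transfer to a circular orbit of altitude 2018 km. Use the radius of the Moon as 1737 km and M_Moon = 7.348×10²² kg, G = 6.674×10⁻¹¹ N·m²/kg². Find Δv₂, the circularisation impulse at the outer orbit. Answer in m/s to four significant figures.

Δv ≈ 180.3 m/s

μ = GM = 6.674×10⁻¹¹ × 7.348×10²² = 4.904×10¹² m³/s².
r₁ = 1737 + 327.0 = 2064.0 km = 2.0640×10⁶ m.
r₂ = 1737 + 2018 = 3755.0 km = 3.7550×10⁶ m.
Transfer ellipse a_t = (r₁ + r₂)/2 = 2.910×10⁶ m.
At r₁: circular v_c1 = √(μ/r₁) = 1541 m/s; transfer-perilune v_p = √[μ(2/r₁ − 1/a_t)] = 1751 m/s.
At r₂: circular v_c2 = √(μ/r₂) = 1143 m/s; transfer-apolune v_a = √[μ(2/r₂ − 1/a_t)] = 962.5 m/s.
Δv₂ = v_c2 − v_a = 180.3 m/s.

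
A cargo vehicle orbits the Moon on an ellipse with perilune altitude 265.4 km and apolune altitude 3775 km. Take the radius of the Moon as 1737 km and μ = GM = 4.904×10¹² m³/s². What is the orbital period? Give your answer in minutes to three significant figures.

T ≈ 344 minutes

r_p = 1737 + 265.4 = 2002.4 km = 2.0024×10⁶ m.
r_a = 1737 + 3775 = 5512.0 km = 5.5120×10⁶ m.
Semi-major axis a = (r_p + r_a)/2 = (2002.4 + 5512.0)/2 = 3757.2 km = 3.757×10⁶ m.
By Kepler's third law T = 2π√(a³/μ) = 2π × 3.289×10³ = 2.066×10⁴ s.
= 344.4 minutes.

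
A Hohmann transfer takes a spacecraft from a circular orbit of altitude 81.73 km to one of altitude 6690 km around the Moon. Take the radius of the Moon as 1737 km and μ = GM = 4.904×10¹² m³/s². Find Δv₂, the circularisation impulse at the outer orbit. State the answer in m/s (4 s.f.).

Δv ≈ 308.3 m/s

r₁ = 1737 + 81.73 = 1818.7 km = 1.8187×10⁶ m.
r₂ = 1737 + 6690 = 8427.0 km = 8.4270×10⁶ m.
Transfer ellipse a_t = (r₁ + r₂)/2 = 5.123×10⁶ m.
At r₁: circular v_c1 = √(μ/r₁) = 1642 m/s; transfer-perilune v_p = √[μ(2/r₁ − 1/a_t)] = 2106 m/s.
At r₂: circular v_c2 = √(μ/r₂) = 762.8 m/s; transfer-apolune v_a = √[μ(2/r₂ − 1/a_t)] = 454.5 m/s.
Δv₂ = v_c2 − v_a = 308.3 m/s.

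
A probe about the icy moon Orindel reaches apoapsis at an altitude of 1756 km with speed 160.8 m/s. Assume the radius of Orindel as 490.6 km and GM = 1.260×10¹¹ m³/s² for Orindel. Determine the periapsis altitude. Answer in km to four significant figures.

r_a = 490.6 + 1756 = 2246.6 km = 2.247×10⁶ m.
Specific energy ε = v²/2 − μ/r = -4.316×10⁴ J/kg, so a = −μ/(2ε) = 1.460×10⁶ m.
The apsides satisfy r_p + r_a = 2a, so the periapsis radius is 2a − r_a = 6.730×10⁵ m = 673.01 km.
Periapsis altitude = 673.01 − 490.6 = 182.41 km.

periapsis altitude ≈ 182.4 km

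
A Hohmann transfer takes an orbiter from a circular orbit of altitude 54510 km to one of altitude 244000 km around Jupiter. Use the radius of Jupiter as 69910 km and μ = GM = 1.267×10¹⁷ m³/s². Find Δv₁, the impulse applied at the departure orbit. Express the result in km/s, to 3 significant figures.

Δv ≈ 6.28 km/s

r₁ = 69910 + 54510 = 124420 km = 1.2442×10⁸ m.
r₂ = 69910 + 244000 = 313910 km = 3.1391×10⁸ m.
Transfer ellipse a_t = (r₁ + r₂)/2 = 2.192×10⁸ m.
At r₁: circular v_c1 = √(μ/r₁) = 31910 m/s; transfer-perijove v_p = √[μ(2/r₁ − 1/a_t)] = 38190 m/s.
Δv₁ = v_p − v_c1 = 6280 m/s.
= 6.280 km/s.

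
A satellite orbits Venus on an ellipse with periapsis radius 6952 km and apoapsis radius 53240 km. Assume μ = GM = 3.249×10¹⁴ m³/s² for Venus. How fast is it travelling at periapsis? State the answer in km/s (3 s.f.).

Semi-major axis a = (r_p + r_a)/2 = 30096 km = 3.010×10⁷ m.
Vis-viva: v² = μ(2/r − 1/a) = 3.249×10¹⁴ × (2.877×10⁻⁷ − 3.323×10⁻⁸) = 8.267×10⁷ m²/s².
v = 9093 m/s = 9.093 km/s.

v ≈ 9.09 km/s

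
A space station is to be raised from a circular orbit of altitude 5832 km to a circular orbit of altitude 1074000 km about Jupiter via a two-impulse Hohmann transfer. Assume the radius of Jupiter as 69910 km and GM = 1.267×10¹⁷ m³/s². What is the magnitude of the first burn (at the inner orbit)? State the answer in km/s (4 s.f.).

Δv ≈ 15.12 km/s

r₁ = 69910 + 5832 = 75742 km = 7.5742×10⁷ m.
r₂ = 69910 + 1074000 = 1143900 km = 1.1439×10⁹ m.
Transfer ellipse a_t = (r₁ + r₂)/2 = 6.098×10⁸ m.
At r₁: circular v_c1 = √(μ/r₁) = 40900 m/s; transfer-perijove v_p = √[μ(2/r₁ − 1/a_t)] = 56020 m/s.
Δv₁ = v_p − v_c1 = 15120 m/s.
= 15.12 km/s.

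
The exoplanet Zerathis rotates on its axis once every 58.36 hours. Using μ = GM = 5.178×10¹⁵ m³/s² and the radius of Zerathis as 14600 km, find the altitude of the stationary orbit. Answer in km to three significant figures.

h_sync ≈ 1.65×10⁵ km

T = 58.36 hours = 2.101×10⁵ s.
A synchronous orbit has period T, so by Kepler's third law a = (μT²/4π²)^(1/3).
μT²/4π² = 5.178×10¹⁵ × (2.101×10⁵)² / 39.48 = 5.789×10²⁴ m³.
a = 1.796×10⁸ m = 1.7956×10⁵ km.
Altitude h = a − R = 1.7956×10⁵ − 14600 = 1.6496×10⁵ km.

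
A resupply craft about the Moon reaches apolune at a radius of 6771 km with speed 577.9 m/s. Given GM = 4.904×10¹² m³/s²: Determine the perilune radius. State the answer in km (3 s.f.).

r_a = 6.771×10⁶ m.
Specific energy ε = v²/2 − μ/r = -5.573×10⁵ J/kg, so a = −μ/(2ε) = 4.400×10⁶ m.
The apsides satisfy r_p + r_a = 2a, so the perilune radius is 2a − r_a = 2.029×10⁶ m = 2028.9 km.

perilune radius ≈ 2030 km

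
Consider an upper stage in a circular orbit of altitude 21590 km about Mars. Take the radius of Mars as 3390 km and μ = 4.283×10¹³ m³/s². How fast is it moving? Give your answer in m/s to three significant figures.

r = 3390 + 21590 = 24980 km = 2.4980×10⁷ m.
For a circular orbit v = √(μ/r) = √(4.283×10¹³ / 2.498×10⁷) = √(1.715×10⁶) = 1309 m/s.

v ≈ 1310 m/s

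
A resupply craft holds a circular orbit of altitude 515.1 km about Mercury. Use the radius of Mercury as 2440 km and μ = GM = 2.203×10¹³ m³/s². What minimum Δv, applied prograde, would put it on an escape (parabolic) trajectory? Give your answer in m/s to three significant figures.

Δv ≈ 1130 m/s

r = 2440 + 515.1 = 2955.1 km = 2.9551×10⁶ m.
Circular speed v_c = √(μ/r) = 2730 m/s.
Escape speed v_esc = √(2μ/r) = √2 × v_c = 3861 m/s.
Δv = v_esc − v_c = 1131 m/s.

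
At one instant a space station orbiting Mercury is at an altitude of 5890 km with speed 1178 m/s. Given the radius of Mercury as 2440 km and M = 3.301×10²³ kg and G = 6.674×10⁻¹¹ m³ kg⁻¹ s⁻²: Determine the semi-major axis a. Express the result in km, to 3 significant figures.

a ≈ 5650 km

μ = GM = 6.674×10⁻¹¹ × 3.301×10²³ = 2.203×10¹³ m³/s².
r = 2440 + 5890 = 8330.0 km = 8.330×10⁶ m.
Vis-viva rearranged: 1/a = 2/r − v²/μ = 2.401×10⁻⁷ − 6.299×10⁻⁸ = 1.771×10⁻⁷ m⁻¹.
a = 5.646×10⁶ m = 5646.3 km.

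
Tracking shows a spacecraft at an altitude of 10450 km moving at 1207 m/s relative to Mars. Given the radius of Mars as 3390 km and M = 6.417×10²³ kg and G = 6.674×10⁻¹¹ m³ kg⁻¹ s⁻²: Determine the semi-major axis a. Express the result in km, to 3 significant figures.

μ = GM = 6.674×10⁻¹¹ × 6.417×10²³ = 4.283×10¹³ m³/s².
r = 3390 + 10450 = 13840 km = 1.384×10⁷ m.
Specific orbital energy ε = v²/2 − μ/r = (1207)²/2 − 4.283×10¹³/1.384×10⁷ = -2.366×10⁶ J/kg.
Since ε = −μ/(2a), a = −μ/(2ε) = 9.050×10⁶ m = 9050.5 km.

a ≈ 9050 km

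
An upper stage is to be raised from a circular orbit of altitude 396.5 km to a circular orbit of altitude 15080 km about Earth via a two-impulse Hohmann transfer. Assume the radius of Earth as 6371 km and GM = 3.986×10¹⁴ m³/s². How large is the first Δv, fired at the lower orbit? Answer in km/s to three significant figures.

r₁ = 6371 + 396.5 = 6767.5 km = 6.7675×10⁶ m.
r₂ = 6371 + 15080 = 21451 km = 2.1451×10⁷ m.
Transfer ellipse a_t = (r₁ + r₂)/2 = 1.411×10⁷ m.
At r₁: circular v_c1 = √(μ/r₁) = 7675 m/s; transfer-perigee v_p = √[μ(2/r₁ − 1/a_t)] = 9463 m/s.
Δv₁ = v_p − v_c1 = 1788 m/s.
= 1.788 km/s.

Δv ≈ 1.79 km/s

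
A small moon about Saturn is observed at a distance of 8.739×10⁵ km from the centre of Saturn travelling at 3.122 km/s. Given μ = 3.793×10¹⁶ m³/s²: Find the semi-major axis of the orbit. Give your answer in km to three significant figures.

r = 8.739×10⁸ m.
Vis-viva rearranged: 1/a = 2/r − v²/μ = 2.289×10⁻⁹ − 2.570×10⁻¹⁰ = 2.032×10⁻⁹ m⁻¹.
a = 4.922×10⁸ m = 4.9222×10⁵ km.

a ≈ 4.92×10⁵ km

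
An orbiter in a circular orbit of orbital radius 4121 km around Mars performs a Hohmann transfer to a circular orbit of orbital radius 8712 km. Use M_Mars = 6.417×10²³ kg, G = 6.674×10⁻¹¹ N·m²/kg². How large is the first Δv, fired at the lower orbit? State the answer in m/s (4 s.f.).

μ = GM = 6.674×10⁻¹¹ × 6.417×10²³ = 4.283×10¹³ m³/s².
r₁ = 4121 km = 4.121×10⁶ m.
r₂ = 8712 km = 8.712×10⁶ m.
Transfer ellipse a_t = (r₁ + r₂)/2 = 6.416×10⁶ m.
At r₁: circular v_c1 = √(μ/r₁) = 3224 m/s; transfer-periapsis v_p = √[μ(2/r₁ − 1/a_t)] = 3756 m/s.
Δv₁ = v_p − v_c1 = 532.6 m/s.

Δv ≈ 532.6 m/s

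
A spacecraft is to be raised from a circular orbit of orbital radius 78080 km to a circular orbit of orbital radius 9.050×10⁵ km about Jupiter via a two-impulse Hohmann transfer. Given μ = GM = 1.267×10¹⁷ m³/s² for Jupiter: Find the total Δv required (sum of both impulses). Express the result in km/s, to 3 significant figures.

r₁ = 78080 km = 7.808×10⁷ m.
r₂ = 9.050×10⁵ km = 9.050×10⁸ m.
Transfer ellipse a_t = (r₁ + r₂)/2 = 4.915×10⁸ m.
At r₁: circular v_c1 = √(μ/r₁) = 40280 m/s; transfer-perijove v_p = √[μ(2/r₁ − 1/a_t)] = 54660 m/s.
Δv₁ = v_p − v_c1 = 14380 m/s.
At r₂: circular v_c2 = √(μ/r₂) = 11830 m/s; transfer-apojove v_a = √[μ(2/r₂ − 1/a_t)] = 4716 m/s.
Δv₂ = v_c2 − v_a = 7116 m/s.
Total Δv = Δv₁ + Δv₂ = 21490 m/s = 21.49 km/s.

Δv_total ≈ 21.5 km/s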